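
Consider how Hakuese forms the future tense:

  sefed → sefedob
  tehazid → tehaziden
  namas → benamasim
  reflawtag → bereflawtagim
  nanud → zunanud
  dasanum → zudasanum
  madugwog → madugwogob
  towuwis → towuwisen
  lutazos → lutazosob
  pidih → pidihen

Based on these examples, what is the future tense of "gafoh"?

gafohob

namas and towuwis both end in -s yet inflect differently (benamasim, towuwisen), so the final letter is not what conditions the rule; the last vowel is.
"gafoh" has last vowel 'o'. The stems whose last vowel is 'o' (lutazos → lutazosob, madugwog → madugwogob) add -ob.
So gafoh → gafohob.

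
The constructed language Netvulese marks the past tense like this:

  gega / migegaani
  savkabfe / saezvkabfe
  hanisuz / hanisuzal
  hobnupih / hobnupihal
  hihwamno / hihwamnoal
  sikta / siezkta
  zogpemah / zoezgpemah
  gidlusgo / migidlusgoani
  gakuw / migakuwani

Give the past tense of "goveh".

migovehani

hihwamno and gidlusgo both end in -o yet inflect differently (hihwamnoal, migidlusgoani), so the final letter is not what conditions the rule; the first letter is.
"goveh" begins with g-. The stems beginning with g- (gakuw → migakuwani, gega → migegaani, gidlusgo → migidlusgoani) add mi- … -ani around the stem.
So goveh → migovehani.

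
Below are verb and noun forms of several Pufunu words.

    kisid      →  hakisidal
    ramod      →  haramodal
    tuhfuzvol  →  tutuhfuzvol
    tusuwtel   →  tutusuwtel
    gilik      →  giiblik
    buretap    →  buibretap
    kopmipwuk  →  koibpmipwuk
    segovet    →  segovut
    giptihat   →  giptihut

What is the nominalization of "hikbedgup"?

hiibkbedgup

ramod and tuhfuzvol both have last vowel 'o' yet inflect differently (haramodal, tutuhfuzvol), so the last vowel is not what conditions the rule; the final letter is.
"hikbedgup" ends in -p. The one such stem in the data (buretap → buibretap) inserts -ib- after the first vowel (as do gilik, kopmipwuk), so the same rule applies.
So hikbedgup → hiibkbedgup.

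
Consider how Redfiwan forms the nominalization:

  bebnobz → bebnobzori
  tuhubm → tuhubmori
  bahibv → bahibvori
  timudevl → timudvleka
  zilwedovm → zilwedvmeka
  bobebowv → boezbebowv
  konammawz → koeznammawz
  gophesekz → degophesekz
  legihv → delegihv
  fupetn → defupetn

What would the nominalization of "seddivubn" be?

tuhubm and zilwedovm both end in -m yet inflect differently (tuhubmori, zilwedvmeka), so the final letter is not what conditions the rule; the second-to-last letter is.
"seddivubn" has second-to-last letter 'b'. The stems whose second-to-last letter is 'b' (bebnobz → bebnobzori, tuhubm → tuhubmori, bahibv → bahibvori) add -ori.
So seddivubn → seddivubnori.

seddivubnori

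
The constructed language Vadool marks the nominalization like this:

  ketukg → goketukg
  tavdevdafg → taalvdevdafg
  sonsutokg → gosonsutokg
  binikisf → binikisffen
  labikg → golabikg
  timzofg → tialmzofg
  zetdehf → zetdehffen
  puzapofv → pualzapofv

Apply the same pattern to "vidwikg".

"vidwikg" has second-to-last letter 'k'. The stems whose second-to-last letter is 'k' (labikg → golabikg, sonsutokg → gosonsutokg, ketukg → goketukg) add the prefix go-.
So vidwikg → govidwikg.

govidwikg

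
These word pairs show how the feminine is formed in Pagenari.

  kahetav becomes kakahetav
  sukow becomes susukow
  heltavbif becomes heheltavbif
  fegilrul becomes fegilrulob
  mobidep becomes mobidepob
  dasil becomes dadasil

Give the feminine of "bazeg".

bazegob

fegilrul and dasil both end in -l yet inflect differently (fegilrulob, dadasil), so the final letter is not what conditions the rule; the last vowel is.
"bazeg" has last vowel 'e'. The one such stem in the data (mobidep → mobidepob) adds -ob, so the same rule applies.
The other pattern: stems whose last vowel is 'a', 'i' or 'o' repeat the first consonant+vowel as a prefix.
So bazeg → bazegob.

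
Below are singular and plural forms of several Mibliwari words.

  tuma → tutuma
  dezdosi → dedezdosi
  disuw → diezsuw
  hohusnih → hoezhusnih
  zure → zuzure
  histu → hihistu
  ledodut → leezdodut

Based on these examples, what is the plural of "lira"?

"lira" ends in a vowel. The stems ending in a vowel (dezdosi → dedezdosi, histu → hihistu, zure → zuzure) repeat the first consonant+vowel as a prefix.
So lira → lilira.

lilira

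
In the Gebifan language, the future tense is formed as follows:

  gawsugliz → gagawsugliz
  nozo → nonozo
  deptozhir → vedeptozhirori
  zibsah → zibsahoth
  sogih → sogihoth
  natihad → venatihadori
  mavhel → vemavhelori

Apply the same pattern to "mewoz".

gawsugliz and sogih both have last vowel 'i' yet inflect differently (gagawsugliz, sogihoth), so the last vowel is not what conditions the rule; the final letter is.
"mewoz" ends in -z. The one such stem in the data (gawsugliz → gagawsugliz) repeats the first consonant+vowel as a prefix (as does nozo), so the same rule applies.
So mewoz → memewoz.

memewoz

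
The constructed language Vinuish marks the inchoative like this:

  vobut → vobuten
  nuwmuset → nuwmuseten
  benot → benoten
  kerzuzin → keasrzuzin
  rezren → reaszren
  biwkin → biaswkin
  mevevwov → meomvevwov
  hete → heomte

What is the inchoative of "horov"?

hoomrov

nuwmuset and rezren both have last vowel 'e' yet inflect differently (nuwmuseten, reaszren), so the last vowel is not what conditions the rule; the final letter is.
"horov" ends in -v. The one such stem in the data (mevevwov → meomvevwov) inserts -om- after the first vowel (as does hete), so the same rule applies.
So horov → hoomrov.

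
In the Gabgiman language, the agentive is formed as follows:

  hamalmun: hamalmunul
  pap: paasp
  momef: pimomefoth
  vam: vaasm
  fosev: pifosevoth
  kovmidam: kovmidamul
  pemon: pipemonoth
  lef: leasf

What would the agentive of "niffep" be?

piniffepoth

lef and momef both end in -f yet inflect differently (leasf, pimomefoth), so the final letter is not what conditions the rule; the number of vowels is.
"niffep" has 2 vowels. The stems with 2 vowels (pemon → pipemonoth, fosev → pifosevoth, momef → pimomefoth) add pi- … -oth around the stem.
The other patterns: stems with 1 vowel insert -as- after the first vowel; stems with 3 vowels add -ul.
So niffep → piniffepoth.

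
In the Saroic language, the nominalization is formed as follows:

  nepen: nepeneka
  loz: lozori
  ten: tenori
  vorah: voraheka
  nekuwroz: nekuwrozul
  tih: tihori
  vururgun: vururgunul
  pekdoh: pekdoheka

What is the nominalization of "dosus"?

dosuseka

"dosus" has 2 vowels. The stems with 2 vowels (nepen → nepeneka, vorah → voraheka, pekdoh → pekdoheka) add -eka.
So dosus → dosuseka.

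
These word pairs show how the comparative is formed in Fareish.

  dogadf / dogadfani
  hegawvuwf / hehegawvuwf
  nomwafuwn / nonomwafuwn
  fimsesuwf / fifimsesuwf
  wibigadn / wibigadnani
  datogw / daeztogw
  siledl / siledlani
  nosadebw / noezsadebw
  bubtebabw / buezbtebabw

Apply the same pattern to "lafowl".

dogadf and fimsesuwf both end in -f yet inflect differently (dogadfani, fifimsesuwf), so the final letter is not what conditions the rule; the second-to-last letter is.
"lafowl" has second-to-last letter 'w'. The stems whose second-to-last letter is 'w' (fimsesuwf → fifimsesuwf, nomwafuwn → nonomwafuwn, hegawvuwf → hehegawvuwf) repeat the first consonant+vowel as a prefix.
The other patterns: stems whose second-to-last letter is 'd' add -ani; stems whose second-to-last letter is 'b' or 'g' insert -ez- after the first vowel.
So lafowl → lalafowl.

lalafowl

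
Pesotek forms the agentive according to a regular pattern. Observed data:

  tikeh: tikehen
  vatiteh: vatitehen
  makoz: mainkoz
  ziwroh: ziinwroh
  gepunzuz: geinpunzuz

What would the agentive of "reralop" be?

"reralop" has last vowel 'o'. The stems whose last vowel is 'o' (makoz → mainkoz, ziwroh → ziinwroh) insert -in- after the first vowel.
The other pattern: stems whose last vowel is 'e' add -en.
So reralop → reinralop.

reinralop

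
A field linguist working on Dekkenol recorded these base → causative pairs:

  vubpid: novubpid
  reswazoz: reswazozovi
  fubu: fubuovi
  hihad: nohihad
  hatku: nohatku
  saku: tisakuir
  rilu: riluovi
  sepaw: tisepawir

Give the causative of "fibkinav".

saku and hatku both end in -u yet inflect differently (tisakuir, nohatku), so the final letter is not what conditions the rule; the first letter is.
"fibkinav" begins with f-. The one such stem in the data (fubu → fubuovi) adds -ovi, so the same rule applies.
So fibkinav → fibkinavovi.

fibkinavovi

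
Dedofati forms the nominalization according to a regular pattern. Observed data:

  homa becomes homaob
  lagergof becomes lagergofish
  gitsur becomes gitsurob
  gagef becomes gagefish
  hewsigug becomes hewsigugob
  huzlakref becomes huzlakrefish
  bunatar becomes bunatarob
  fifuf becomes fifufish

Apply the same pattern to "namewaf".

fifuf and hewsigug both have last vowel 'u' yet inflect differently (fifufish, hewsigugob), so the last vowel is not what conditions the rule; the final letter is.
"namewaf" ends in -f. The stems ending in -f (fifuf → fifufish, huzlakref → huzlakrefish, lagergof → lagergofish) add -ish.
The other pattern: stems ending in -a, -g or -r add -ob.
So namewaf → namewafish.

namewafish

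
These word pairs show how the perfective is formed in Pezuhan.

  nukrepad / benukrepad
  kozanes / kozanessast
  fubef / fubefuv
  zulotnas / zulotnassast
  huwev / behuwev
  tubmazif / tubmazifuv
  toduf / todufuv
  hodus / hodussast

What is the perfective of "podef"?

podefuv

"podef" ends in -f. The stems ending in -f (fubef → fubefuv, toduf → todufuv, tubmazif → tubmazifuv) add -uv.
The other patterns: stems ending in -s double the final consonant and add -ast; stems ending in -d or -v add the prefix be-.
So podef → podefuv.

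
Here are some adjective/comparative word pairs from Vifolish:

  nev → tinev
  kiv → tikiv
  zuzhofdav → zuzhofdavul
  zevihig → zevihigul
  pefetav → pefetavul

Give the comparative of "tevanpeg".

tevanpegul

nev and zuzhofdav both end in -v yet inflect differently (tinev, zuzhofdavul), so the final letter is not what conditions the rule; the number of vowels is.
"tevanpeg" has 3 vowels. The stems with 3 vowels (zuzhofdav → zuzhofdavul, zevihig → zevihigul, pefetav → pefetavul) add -ul.
The other pattern: stems with 1 vowel add the prefix ti-.
So tevanpeg → tevanpegul.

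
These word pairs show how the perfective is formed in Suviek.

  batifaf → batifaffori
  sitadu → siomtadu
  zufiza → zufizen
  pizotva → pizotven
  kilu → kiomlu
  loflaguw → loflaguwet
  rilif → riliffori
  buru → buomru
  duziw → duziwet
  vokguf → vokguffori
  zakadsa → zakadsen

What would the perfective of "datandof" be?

datandoffori

sitadu and vokguf both have last vowel 'u' yet inflect differently (siomtadu, vokguffori), so the last vowel is not what conditions the rule; the final letter is.
"datandof" ends in -f. The stems ending in -f (rilif → riliffori, vokguf → vokguffori, batifaf → batifaffori) double the final consonant and add -ori.
So datandof → datandoffori.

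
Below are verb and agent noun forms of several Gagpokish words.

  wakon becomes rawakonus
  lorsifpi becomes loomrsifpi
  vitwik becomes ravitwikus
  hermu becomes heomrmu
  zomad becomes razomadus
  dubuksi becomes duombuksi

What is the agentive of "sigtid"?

rasigtidus

vitwik and dubuksi both have last vowel 'i' yet inflect differently (ravitwikus, duombuksi), so the last vowel is not what conditions the rule; whether the stem ends in a vowel or a consonant is.
"sigtid" ends in a consonant. The stems ending in a consonant (vitwik → ravitwikus, wakon → rawakonus, zomad → razomadus) add ra- … -us around the stem.
The other pattern: stems ending in a vowel insert -om- after the first vowel.
So sigtid → rasigtidus.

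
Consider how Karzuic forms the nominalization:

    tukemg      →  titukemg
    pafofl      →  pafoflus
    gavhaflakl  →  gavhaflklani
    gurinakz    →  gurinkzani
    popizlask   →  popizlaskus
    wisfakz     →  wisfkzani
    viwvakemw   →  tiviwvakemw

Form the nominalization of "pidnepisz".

"pidnepisz" has second-to-last letter 's'. The one such stem in the data (popizlask → popizlaskus) adds -us, so the same rule applies.
So pidnepisz → pidnepiszus.

pidnepiszus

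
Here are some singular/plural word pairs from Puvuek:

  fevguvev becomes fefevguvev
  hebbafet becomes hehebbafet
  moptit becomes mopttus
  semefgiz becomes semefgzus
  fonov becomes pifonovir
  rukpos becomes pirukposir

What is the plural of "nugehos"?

"nugehos" has last vowel 'o'. The stems whose last vowel is 'o' (fonov → pifonovir, rukpos → pirukposir) add pi- … -ir around the stem.
So nugehos → pinugehosir.

pinugehosir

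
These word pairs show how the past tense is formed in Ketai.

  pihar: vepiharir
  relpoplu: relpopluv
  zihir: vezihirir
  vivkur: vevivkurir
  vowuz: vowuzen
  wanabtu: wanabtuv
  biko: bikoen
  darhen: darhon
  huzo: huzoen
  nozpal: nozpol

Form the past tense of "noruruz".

noruruzen

wanabtu and vivkur both have last vowel 'u' yet inflect differently (wanabtuv, vevivkurir), so the last vowel is not what conditions the rule; the final letter is.
"noruruz" ends in -z. The one such stem in the data (vowuz → vowuzen) adds -en, so the same rule applies.
The other patterns: stems ending in -u drop the final letter and add -uv; stems ending in -r add ve- … -ir around the stem; stems ending in -l or -n change the last vowel to 'o'.
So noruruz → noruruzen.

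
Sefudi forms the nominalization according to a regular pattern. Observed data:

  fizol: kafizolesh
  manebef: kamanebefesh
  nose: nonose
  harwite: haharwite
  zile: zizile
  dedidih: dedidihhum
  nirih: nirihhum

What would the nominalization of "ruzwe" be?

manebef and nose both have last vowel 'e' yet inflect differently (kamanebefesh, nonose), so the last vowel is not what conditions the rule; the final letter is.
"ruzwe" ends in -e. The stems ending in -e (nose → nonose, harwite → haharwite, zile → zizile) repeat the first consonant+vowel as a prefix.
The other patterns: stems ending in -f or -l add ka- … -esh around the stem; stems ending in -h double the final consonant and add -um.
So ruzwe → ruruzwe.

ruruzwe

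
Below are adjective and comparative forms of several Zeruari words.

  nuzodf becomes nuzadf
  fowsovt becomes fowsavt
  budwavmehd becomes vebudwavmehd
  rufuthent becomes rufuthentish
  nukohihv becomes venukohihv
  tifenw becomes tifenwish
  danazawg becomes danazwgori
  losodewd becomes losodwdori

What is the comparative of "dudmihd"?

"dudmihd" has second-to-last letter 'h'. The stems whose second-to-last letter is 'h' (nukohihv → venukohihv, budwavmehd → vebudwavmehd) add the prefix ve-.
So dudmihd → vedudmihd.

vedudmihd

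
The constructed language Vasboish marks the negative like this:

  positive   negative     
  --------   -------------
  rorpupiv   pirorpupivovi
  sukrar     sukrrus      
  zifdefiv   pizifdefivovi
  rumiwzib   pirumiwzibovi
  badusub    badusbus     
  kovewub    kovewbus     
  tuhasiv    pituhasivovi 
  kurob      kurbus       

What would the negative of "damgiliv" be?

rumiwzib and kurob both end in -b yet inflect differently (pirumiwzibovi, kurbus), so the final letter is not what conditions the rule; the last vowel is.
"damgiliv" has last vowel 'i'. The stems whose last vowel is 'i' (zifdefiv → pizifdefivovi, tuhasiv → pituhasivovi, rumiwzib → pirumiwzibovi) add pi- … -ovi around the stem.
So damgiliv → pidamgilivovi.

pidamgilivovi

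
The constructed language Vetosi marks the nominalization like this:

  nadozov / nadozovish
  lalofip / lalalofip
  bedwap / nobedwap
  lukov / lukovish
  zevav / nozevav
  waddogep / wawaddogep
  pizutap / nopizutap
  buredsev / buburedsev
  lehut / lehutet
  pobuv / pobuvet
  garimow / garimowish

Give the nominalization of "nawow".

nawowish

zevav and lukov both end in -v yet inflect differently (nozevav, lukovish), so the final letter is not what conditions the rule; the last vowel is.
"nawow" has last vowel 'o'. The stems whose last vowel is 'o' (garimow → garimowish, lukov → lukovish, nadozov → nadozovish) add -ish.
So nawow → nawowish.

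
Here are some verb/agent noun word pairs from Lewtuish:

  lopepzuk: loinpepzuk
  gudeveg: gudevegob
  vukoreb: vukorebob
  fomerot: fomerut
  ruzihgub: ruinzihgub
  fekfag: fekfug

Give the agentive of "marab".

vukoreb and ruzihgub both end in -b yet inflect differently (vukorebob, ruinzihgub), so the final letter is not what conditions the rule; the last vowel is.
"marab" has last vowel 'a'. The one such stem in the data (fekfag → fekfug) changes the last vowel to 'u' (as does fomerot), so the same rule applies.
So marab → marub.

marub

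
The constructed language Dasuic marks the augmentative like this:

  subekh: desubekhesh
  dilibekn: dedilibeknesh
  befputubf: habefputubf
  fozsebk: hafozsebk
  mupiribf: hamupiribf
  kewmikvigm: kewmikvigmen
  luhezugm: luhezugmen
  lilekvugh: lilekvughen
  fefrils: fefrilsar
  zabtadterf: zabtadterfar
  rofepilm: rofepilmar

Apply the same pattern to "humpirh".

humpirhar

"humpirh" has second-to-last letter 'r'. The one such stem in the data (zabtadterf → zabtadterfar) adds -ar, so the same rule applies.
The other patterns: stems whose second-to-last letter is 'k' add de- … -esh around the stem; stems whose second-to-last letter is 'b' add the prefix ha-; stems whose second-to-last letter is 'g' add -en.
So humpirh → humpirhar.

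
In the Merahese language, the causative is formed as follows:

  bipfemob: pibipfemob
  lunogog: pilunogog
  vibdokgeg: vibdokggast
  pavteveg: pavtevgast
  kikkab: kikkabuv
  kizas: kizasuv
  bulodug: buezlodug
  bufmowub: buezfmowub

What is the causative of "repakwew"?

repakwwast

"repakwew" has last vowel 'e'. The stems whose last vowel is 'e' (vibdokgeg → vibdokggast, pavteveg → pavtevgast) delete the last vowel and add -ast.
The other patterns: stems whose last vowel is 'o' add the prefix pi-; stems whose last vowel is 'a' add -uv; stems whose last vowel is 'u' insert -ez- after the first vowel.
So repakwew → repakwwast.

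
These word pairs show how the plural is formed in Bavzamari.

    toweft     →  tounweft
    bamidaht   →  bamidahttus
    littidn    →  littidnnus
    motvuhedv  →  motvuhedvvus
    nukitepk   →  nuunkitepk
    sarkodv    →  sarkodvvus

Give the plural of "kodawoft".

"kodawoft" has second-to-last letter 'f'. The one such stem in the data (toweft → tounweft) inserts -un- after the first vowel (as does nukitepk), so the same rule applies.
The other pattern: stems whose second-to-last letter is 'd' or 'h' double the final consonant and add -us.
So kodawoft → koundawoft.

koundawoft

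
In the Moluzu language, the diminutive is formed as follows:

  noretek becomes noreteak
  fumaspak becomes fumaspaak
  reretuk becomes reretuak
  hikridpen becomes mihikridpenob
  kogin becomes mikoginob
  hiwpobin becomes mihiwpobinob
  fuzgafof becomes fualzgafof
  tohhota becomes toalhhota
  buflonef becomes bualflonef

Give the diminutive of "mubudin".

noretek and hikridpen both have last vowel 'e' yet inflect differently (noreteak, mihikridpenob), so the last vowel is not what conditions the rule; the final letter is.
"mubudin" ends in -n. The stems ending in -n (hikridpen → mihikridpenob, kogin → mikoginob, hiwpobin → mihiwpobinob) add mi- … -ob around the stem.
So mubudin → mimubudinob.

mimubudinob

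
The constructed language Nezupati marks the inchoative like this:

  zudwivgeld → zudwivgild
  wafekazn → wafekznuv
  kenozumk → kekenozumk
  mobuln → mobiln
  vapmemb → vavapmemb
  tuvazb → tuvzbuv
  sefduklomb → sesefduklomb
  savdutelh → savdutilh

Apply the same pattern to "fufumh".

wafekazn and mobuln both end in -n yet inflect differently (wafekznuv, mobiln), so the final letter is not what conditions the rule; the second-to-last letter is.
"fufumh" has second-to-last letter 'm'. The stems whose second-to-last letter is 'm' (vapmemb → vavapmemb, kenozumk → kekenozumk, sefduklomb → sesefduklomb) repeat the first consonant+vowel as a prefix.
So fufumh → fufufumh.

fufufumh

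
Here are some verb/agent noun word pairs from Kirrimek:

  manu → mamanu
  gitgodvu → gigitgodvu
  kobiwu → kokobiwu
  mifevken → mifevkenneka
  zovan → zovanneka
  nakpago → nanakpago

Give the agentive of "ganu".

gaganu

mifevken and manu both begin with m- yet inflect differently (mifevkenneka, mamanu), so the first letter is not what conditions the rule; whether the stem ends in a vowel or a consonant is.
"ganu" ends in a vowel. The stems ending in a vowel (kobiwu → kokobiwu, nakpago → nanakpago, manu → mamanu) repeat the first consonant+vowel as a prefix.
So ganu → gaganu.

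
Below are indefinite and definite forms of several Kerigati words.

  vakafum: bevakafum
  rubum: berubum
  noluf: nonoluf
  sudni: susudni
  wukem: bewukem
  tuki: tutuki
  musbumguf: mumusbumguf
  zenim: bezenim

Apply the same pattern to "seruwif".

seseruwif

zenim and tuki both have last vowel 'i' yet inflect differently (bezenim, tutuki), so the last vowel is not what conditions the rule; the final letter is.
"seruwif" ends in -f. The stems ending in -f (noluf → nonoluf, musbumguf → mumusbumguf) repeat the first consonant+vowel as a prefix.
So seruwif → seseruwif.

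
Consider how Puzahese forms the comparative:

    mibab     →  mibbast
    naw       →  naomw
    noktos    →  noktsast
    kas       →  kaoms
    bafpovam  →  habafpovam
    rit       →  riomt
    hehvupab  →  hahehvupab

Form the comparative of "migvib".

kas and noktos both end in -s yet inflect differently (kaoms, noktsast), so the final letter is not what conditions the rule; the number of vowels is.
"migvib" has 2 vowels. The stems with 2 vowels (mibab → mibbast, noktos → noktsast) delete the last vowel and add -ast.
The other patterns: stems with 1 vowel insert -om- after the first vowel; stems with 3 vowels add the prefix ha-.
So migvib → migvbast.

migvbast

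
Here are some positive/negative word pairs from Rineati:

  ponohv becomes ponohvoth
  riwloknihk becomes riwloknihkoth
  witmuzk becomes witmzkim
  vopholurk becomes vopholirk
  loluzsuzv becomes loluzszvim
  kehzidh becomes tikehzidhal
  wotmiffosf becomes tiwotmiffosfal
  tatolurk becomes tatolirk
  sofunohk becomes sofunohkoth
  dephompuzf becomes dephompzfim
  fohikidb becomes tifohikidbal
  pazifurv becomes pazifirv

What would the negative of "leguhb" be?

leguhboth

ponohv and pazifurv both end in -v yet inflect differently (ponohvoth, pazifirv), so the final letter is not what conditions the rule; the second-to-last letter is.
"leguhb" has second-to-last letter 'h'. The stems whose second-to-last letter is 'h' (ponohv → ponohvoth, sofunohk → sofunohkoth, riwloknihk → riwloknihkoth) add -oth.
So leguhb → leguhboth.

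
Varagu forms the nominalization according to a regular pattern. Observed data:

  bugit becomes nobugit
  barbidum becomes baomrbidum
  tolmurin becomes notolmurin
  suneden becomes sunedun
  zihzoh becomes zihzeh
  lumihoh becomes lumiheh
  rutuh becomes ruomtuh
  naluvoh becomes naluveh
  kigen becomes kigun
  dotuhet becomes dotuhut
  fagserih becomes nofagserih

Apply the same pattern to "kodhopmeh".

kodhopmuh

dotuhet and bugit both end in -t yet inflect differently (dotuhut, nobugit), so the final letter is not what conditions the rule; the last vowel is.
"kodhopmeh" has last vowel 'e'. The stems whose last vowel is 'e' (kigen → kigun, dotuhet → dotuhut, suneden → sunedun) change the last vowel to 'u'.
The other patterns: stems whose last vowel is 'o' change the last vowel to 'e'; stems whose last vowel is 'i' add the prefix no-; stems whose last vowel is 'u' insert -om- after the first vowel.
So kodhopmeh → kodhopmuh.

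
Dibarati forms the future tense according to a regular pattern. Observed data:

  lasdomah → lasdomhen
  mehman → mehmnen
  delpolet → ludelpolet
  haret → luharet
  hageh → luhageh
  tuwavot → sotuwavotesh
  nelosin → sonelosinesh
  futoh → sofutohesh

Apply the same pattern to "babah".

babhen

"babah" has last vowel 'a'. The stems whose last vowel is 'a' (lasdomah → lasdomhen, mehman → mehmnen) delete the last vowel and add -en.
So babah → babhen.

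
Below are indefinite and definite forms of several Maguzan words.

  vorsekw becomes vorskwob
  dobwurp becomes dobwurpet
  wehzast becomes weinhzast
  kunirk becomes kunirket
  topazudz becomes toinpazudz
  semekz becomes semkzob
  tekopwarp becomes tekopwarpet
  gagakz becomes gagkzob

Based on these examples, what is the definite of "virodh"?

semekz and topazudz both end in -z yet inflect differently (semkzob, toinpazudz), so the final letter is not what conditions the rule; the second-to-last letter is.
"virodh" has second-to-last letter 'd'. The one such stem in the data (topazudz → toinpazudz) inserts -in- after the first vowel (as does wehzast), so the same rule applies.
The other patterns: stems whose second-to-last letter is 'r' add -et; stems whose second-to-last letter is 'k' delete the last vowel and add -ob.
So virodh → viinrodh.

viinrodh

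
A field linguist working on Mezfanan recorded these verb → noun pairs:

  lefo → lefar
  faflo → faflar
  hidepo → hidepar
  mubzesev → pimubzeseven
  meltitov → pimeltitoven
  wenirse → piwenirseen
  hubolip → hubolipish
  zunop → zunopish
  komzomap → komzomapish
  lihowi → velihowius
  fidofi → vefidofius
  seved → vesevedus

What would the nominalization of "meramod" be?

"meramod" ends in -d. The one such stem in the data (seved → vesevedus) adds ve- … -us around the stem, so the same rule applies.
So meramod → vemeramodus.

vemeramodus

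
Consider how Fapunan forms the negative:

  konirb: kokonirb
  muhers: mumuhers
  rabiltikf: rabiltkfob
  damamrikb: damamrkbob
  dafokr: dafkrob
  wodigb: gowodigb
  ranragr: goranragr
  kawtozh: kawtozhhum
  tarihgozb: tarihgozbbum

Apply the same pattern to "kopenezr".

kopenezrrum

konirb and damamrikb both end in -b yet inflect differently (kokonirb, damamrkbob), so the final letter is not what conditions the rule; the second-to-last letter is.
"kopenezr" has second-to-last letter 'z'. The stems whose second-to-last letter is 'z' (kawtozh → kawtozhhum, tarihgozb → tarihgozbbum) double the final consonant and add -um.
So kopenezr → kopenezrrum.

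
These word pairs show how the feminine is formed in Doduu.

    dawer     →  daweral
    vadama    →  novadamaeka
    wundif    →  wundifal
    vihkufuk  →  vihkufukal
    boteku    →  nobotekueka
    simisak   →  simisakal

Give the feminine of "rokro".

vadama and simisak both have last vowel 'a' yet inflect differently (novadamaeka, simisakal), so the last vowel is not what conditions the rule; whether the stem ends in a vowel or a consonant is.
"rokro" ends in a vowel. The stems ending in a vowel (vadama → novadamaeka, boteku → nobotekueka) add no- … -eka around the stem.
The other pattern: stems ending in a consonant add -al.
So rokro → norokroeka.

norokroeka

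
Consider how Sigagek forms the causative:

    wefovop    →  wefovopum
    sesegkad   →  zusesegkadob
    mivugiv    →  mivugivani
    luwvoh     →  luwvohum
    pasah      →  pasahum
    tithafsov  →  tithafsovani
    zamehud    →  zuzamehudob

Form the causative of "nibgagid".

tithafsov and wefovop both have last vowel 'o' yet inflect differently (tithafsovani, wefovopum), so the last vowel is not what conditions the rule; the final letter is.
"nibgagid" ends in -d. The stems ending in -d (sesegkad → zusesegkadob, zamehud → zuzamehudob) add zu- … -ob around the stem.
So nibgagid → zunibgagidob.

zunibgagidob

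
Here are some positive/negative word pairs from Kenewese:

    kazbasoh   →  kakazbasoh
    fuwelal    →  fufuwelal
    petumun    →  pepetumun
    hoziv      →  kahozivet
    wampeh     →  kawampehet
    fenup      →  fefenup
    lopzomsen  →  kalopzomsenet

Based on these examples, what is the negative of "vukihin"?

wampeh and kazbasoh both end in -h yet inflect differently (kawampehet, kakazbasoh), so the final letter is not what conditions the rule; the last vowel is.
"vukihin" has last vowel 'i'. The one such stem in the data (hoziv → kahozivet) adds ka- … -et around the stem, so the same rule applies.
So vukihin → kavukihinet.

kavukihinet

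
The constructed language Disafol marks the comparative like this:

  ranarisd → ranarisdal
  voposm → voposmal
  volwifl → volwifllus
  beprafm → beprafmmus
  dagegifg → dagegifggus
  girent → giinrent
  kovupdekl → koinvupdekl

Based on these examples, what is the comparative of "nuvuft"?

voposm and beprafm both end in -m yet inflect differently (voposmal, beprafmmus), so the final letter is not what conditions the rule; the second-to-last letter is.
"nuvuft" has second-to-last letter 'f'. The stems whose second-to-last letter is 'f' (volwifl → volwifllus, beprafm → beprafmmus, dagegifg → dagegifggus) double the final consonant and add -us.
The other patterns: stems whose second-to-last letter is 's' add -al; stems whose second-to-last letter is 'k' or 'n' insert -in- after the first vowel.
So nuvuft → nuvufttus.

nuvufttus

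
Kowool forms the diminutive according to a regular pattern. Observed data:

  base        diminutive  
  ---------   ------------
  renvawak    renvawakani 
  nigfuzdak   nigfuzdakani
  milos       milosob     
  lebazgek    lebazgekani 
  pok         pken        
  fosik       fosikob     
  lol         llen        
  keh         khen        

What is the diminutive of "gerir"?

gerirob

"gerir" has 2 vowels. The stems with 2 vowels (fosik → fosikob, milos → milosob) add -ob.
So gerir → gerirob.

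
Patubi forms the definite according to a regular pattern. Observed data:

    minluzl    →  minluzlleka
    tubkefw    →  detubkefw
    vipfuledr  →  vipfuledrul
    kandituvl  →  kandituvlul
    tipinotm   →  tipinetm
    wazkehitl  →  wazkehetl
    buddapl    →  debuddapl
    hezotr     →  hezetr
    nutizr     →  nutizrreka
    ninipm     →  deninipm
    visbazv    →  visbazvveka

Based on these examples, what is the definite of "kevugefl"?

buddapl and wazkehitl both end in -l yet inflect differently (debuddapl, wazkehetl), so the final letter is not what conditions the rule; the second-to-last letter is.
"kevugefl" has second-to-last letter 'f'. The one such stem in the data (tubkefw → detubkefw) adds the prefix de-, so the same rule applies.
The other patterns: stems whose second-to-last letter is 't' change the last vowel to 'e'; stems whose second-to-last letter is 'z' double the final consonant and add -eka; stems whose second-to-last letter is 'd' or 'v' add -ul.
So kevugefl → dekevugefl.

dekevugefl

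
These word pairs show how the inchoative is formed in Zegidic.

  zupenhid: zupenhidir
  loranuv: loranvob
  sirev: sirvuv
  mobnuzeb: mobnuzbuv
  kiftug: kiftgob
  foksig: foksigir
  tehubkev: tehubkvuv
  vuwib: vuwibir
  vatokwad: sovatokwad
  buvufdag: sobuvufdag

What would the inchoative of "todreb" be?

todrbuv

foksig and kiftug both end in -g yet inflect differently (foksigir, kiftgob), so the final letter is not what conditions the rule; the last vowel is.
"todreb" has last vowel 'e'. The stems whose last vowel is 'e' (mobnuzeb → mobnuzbuv, tehubkev → tehubkvuv, sirev → sirvuv) delete the last vowel and add -uv.
The other patterns: stems whose last vowel is 'i' add -ir; stems whose last vowel is 'u' delete the last vowel and add -ob; stems whose last vowel is 'a' add the prefix so-.
So todreb → todrbuv.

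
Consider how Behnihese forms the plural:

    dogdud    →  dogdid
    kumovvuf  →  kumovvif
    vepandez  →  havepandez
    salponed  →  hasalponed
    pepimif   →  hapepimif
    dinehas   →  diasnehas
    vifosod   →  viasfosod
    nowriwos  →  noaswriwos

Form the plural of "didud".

dogdud and salponed both end in -d yet inflect differently (dogdid, hasalponed), so the final letter is not what conditions the rule; the last vowel is.
"didud" has last vowel 'u'. The stems whose last vowel is 'u' (dogdud → dogdid, kumovvuf → kumovvif) change the last vowel to 'i'.
So didud → didid.

didid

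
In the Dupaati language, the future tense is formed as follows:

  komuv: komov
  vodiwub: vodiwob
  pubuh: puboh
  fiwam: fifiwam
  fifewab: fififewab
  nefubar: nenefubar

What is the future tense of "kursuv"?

"kursuv" has last vowel 'u'. The stems whose last vowel is 'u' (komuv → komov, vodiwub → vodiwob, pubuh → puboh) change the last vowel to 'o'.
The other pattern: stems whose last vowel is 'a' repeat the first consonant+vowel as a prefix.
So kursuv → kursov.

kursov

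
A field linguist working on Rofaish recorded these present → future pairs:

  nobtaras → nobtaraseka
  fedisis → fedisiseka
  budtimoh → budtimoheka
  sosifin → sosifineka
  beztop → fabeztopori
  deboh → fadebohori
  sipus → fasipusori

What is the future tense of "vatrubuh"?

budtimoh and deboh both end in -h yet inflect differently (budtimoheka, fadebohori), so the final letter is not what conditions the rule; the number of vowels is.
"vatrubuh" has 3 vowels. The stems with 3 vowels (nobtaras → nobtaraseka, fedisis → fedisiseka, budtimoh → budtimoheka) add -eka.
The other pattern: stems with 2 vowels add fa- … -ori around the stem.
So vatrubuh → vatrubuheka.

vatrubuheka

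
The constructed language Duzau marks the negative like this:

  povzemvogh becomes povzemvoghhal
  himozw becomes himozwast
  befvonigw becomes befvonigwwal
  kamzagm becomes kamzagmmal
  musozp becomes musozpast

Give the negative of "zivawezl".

zivawezlast

befvonigw and himozw both end in -w yet inflect differently (befvonigwwal, himozwast), so the final letter is not what conditions the rule; the second-to-last letter is.
"zivawezl" has second-to-last letter 'z'. The stems whose second-to-last letter is 'z' (musozp → musozpast, himozw → himozwast) add -ast.
So zivawezl → zivawezlast.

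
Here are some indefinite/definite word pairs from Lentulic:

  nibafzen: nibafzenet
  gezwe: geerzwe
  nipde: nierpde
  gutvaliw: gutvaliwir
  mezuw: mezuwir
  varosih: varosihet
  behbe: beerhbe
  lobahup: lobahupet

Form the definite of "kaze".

kaerze

behbe and nibafzen both have last vowel 'e' yet inflect differently (beerhbe, nibafzenet), so the last vowel is not what conditions the rule; the final letter is.
"kaze" ends in -e. The stems ending in -e (behbe → beerhbe, nipde → nierpde, gezwe → geerzwe) insert -er- after the first vowel.
The other patterns: stems ending in -w add -ir; stems ending in -h, -n or -p add -et.
So kaze → kaerze.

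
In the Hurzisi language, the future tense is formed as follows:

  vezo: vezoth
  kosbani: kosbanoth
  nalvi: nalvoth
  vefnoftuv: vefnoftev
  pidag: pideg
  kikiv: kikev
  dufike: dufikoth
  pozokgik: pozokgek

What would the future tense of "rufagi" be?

pozokgik and nalvi both have last vowel 'i' yet inflect differently (pozokgek, nalvoth), so the last vowel is not what conditions the rule; whether the stem ends in a vowel or a consonant is.
"rufagi" ends in a vowel. The stems ending in a vowel (nalvi → nalvoth, kosbani → kosbanoth, dufike → dufikoth) drop the final letter and add -oth.
So rufagi → rufagoth.

rufagoth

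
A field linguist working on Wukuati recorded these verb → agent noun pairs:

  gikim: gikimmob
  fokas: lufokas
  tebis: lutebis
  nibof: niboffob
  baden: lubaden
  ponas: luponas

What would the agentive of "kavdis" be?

lukavdis

"kavdis" ends in -s. The stems ending in -s (tebis → lutebis, fokas → lufokas, ponas → luponas) add the prefix lu-.
So kavdis → lukavdis.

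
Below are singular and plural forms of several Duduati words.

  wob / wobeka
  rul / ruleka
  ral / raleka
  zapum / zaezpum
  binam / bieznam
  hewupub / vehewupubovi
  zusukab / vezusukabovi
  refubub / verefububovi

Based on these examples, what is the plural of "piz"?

wob and hewupub both end in -b yet inflect differently (wobeka, vehewupubovi), so the final letter is not what conditions the rule; the number of vowels is.
"piz" has 1 vowel. The stems with 1 vowel (wob → wobeka, rul → ruleka, ral → raleka) add -eka.
The other patterns: stems with 2 vowels insert -ez- after the first vowel; stems with 3 vowels add ve- … -ovi around the stem.
So piz → pizeka.

pizeka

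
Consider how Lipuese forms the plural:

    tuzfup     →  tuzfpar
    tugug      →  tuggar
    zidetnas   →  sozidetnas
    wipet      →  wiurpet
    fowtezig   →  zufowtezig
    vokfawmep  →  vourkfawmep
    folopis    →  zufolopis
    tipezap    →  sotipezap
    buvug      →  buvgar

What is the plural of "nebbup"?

fowtezig and buvug both end in -g yet inflect differently (zufowtezig, buvgar), so the final letter is not what conditions the rule; the last vowel is.
"nebbup" has last vowel 'u'. The stems whose last vowel is 'u' (buvug → buvgar, tugug → tuggar, tuzfup → tuzfpar) delete the last vowel and add -ar.
So nebbup → nebbpar.

nebbpar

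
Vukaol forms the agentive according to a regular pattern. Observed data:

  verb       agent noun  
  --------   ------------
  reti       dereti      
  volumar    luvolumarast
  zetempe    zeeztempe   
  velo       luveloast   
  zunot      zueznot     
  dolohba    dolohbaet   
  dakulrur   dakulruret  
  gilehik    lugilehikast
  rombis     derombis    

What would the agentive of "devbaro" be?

devbaroet

dakulrur and volumar both end in -r yet inflect differently (dakulruret, luvolumarast), so the final letter is not what conditions the rule; the first letter is.
"devbaro" begins with d-. The stems beginning with d- (dolohba → dolohbaet, dakulrur → dakulruret) add -et.
So devbaro → devbaroet.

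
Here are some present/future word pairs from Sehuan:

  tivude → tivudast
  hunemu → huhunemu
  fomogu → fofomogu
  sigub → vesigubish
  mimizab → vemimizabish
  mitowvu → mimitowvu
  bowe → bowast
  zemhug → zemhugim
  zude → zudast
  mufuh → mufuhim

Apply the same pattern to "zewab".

vezewabish

sigub and mitowvu both have last vowel 'u' yet inflect differently (vesigubish, mimitowvu), so the last vowel is not what conditions the rule; the final letter is.
"zewab" ends in -b. The stems ending in -b (mimizab → vemimizabish, sigub → vesigubish) add ve- … -ish around the stem.
So zewab → vezewabish.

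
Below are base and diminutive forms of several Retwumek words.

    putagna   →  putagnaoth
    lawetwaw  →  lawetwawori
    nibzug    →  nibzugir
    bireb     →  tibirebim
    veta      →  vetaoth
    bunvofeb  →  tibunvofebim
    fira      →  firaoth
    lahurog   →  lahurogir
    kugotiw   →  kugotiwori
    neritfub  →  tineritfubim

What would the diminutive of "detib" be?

neritfub and nibzug both have last vowel 'u' yet inflect differently (tineritfubim, nibzugir), so the last vowel is not what conditions the rule; the final letter is.
"detib" ends in -b. The stems ending in -b (bireb → tibirebim, neritfub → tineritfubim, bunvofeb → tibunvofebim) add ti- … -im around the stem.
The other patterns: stems ending in -a add -oth; stems ending in -g add -ir; stems ending in -w add -ori.
So detib → tidetibim.

tidetibim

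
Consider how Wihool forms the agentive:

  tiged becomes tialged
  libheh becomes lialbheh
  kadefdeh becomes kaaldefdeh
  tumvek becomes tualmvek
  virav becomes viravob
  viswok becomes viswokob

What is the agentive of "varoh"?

varohob

tumvek and viswok both end in -k yet inflect differently (tualmvek, viswokob), so the final letter is not what conditions the rule; the last vowel is.
"varoh" has last vowel 'o'. The one such stem in the data (viswok → viswokob) adds -ob, so the same rule applies.
The other pattern: stems whose last vowel is 'e' insert -al- after the first vowel.
So varoh → varohob.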